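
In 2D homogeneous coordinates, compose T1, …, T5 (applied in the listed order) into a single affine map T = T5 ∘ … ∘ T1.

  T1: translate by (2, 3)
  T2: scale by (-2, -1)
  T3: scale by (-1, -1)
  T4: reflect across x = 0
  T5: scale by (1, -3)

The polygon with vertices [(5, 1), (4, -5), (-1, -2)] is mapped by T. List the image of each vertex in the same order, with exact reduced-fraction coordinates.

T1 translate by (2, 3): (5, 1) → (7, 4); (4, -5) → (6, -2); (-1, -2) → (1, 1)
T2 scale by (-2, -1): (7, 4) → (-14, -4); (6, -2) → (-12, 2); (1, 1) → (-2, -1)
T3 scale by (-1, -1): (-14, -4) → (14, 4); (-12, 2) → (12, -2); (-2, -1) → (2, 1)
T4 reflect across x = 0: (14, 4) → (-14, 4); (12, -2) → (-12, -2); (2, 1) → (-2, 1)
T5 scale by (1, -3): (-14, 4) → (-14, -12); (-12, -2) → (-12, 6); (-2, 1) → (-2, -3)

image vertices: (-14, -12), (-12, 6), (-2, -3)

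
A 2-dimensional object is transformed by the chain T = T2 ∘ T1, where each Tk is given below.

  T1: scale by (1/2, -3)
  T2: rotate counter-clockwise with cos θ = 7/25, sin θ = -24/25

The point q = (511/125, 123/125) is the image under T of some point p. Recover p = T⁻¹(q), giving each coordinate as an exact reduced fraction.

p = (2/5, -7/5)

T1 = [1/2 0 0; 0 -3 0; 0 0 1]
T2·T1 = [7/50 -72/25 0; -12/25 -21/25 0; 0 0 1]
det M = -3/2; M⁻¹ = [14/25 -48/25 0; -8/25 -7/75 0; 0 0 1]
M⁻¹ · (511/125, 123/125)ᵀ = (2/5, -7/5)ᵀ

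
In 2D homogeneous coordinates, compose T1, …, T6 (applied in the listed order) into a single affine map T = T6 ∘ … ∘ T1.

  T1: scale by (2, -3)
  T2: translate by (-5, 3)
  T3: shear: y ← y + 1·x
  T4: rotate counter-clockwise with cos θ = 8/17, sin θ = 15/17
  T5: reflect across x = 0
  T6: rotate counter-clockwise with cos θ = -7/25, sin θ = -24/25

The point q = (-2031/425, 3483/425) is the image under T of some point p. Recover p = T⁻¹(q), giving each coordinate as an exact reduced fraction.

p = (1, 3)

T1 = [2 0 0; 0 -3 0; 0 0 1]
T2·T1 = [2 0 -5; 0 -3 3; 0 0 1]
T3·…·T1 = [2 0 -5; 2 -3 -2; 0 0 1]
T4·…·T1 = [-14/17 45/17 -10/17; 46/17 -24/17 -91/17; 0 0 1]
T5·…·T1 = [14/17 -45/17 10/17; 46/17 -24/17 -91/17; 0 0 1]
T6·…·T1 = [1006/425 -261/425 -2254/425; -658/425 1248/425 397/425; 0 0 1]
det M = 6; M⁻¹ = [208/425 87/850 5/2; 329/1275 503/1275 1; 0 0 1]
M⁻¹ · (-2031/425, 3483/425)ᵀ = (1, 3)ᵀ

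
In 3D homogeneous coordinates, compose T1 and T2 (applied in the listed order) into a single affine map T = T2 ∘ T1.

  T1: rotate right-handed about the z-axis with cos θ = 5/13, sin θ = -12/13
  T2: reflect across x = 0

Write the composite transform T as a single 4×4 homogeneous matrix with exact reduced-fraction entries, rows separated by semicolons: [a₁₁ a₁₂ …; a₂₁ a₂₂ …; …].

T1 = [5/13 12/13 0 0; -12/13 5/13 0 0; 0 0 1 0; 0 0 0 1]
T2·T1 = [-5/13 -12/13 0 0; -12/13 5/13 0 0; 0 0 1 0; 0 0 0 1]

T = [-5/13 -12/13 0 0; -12/13 5/13 0 0; 0 0 1 0; 0 0 0 1]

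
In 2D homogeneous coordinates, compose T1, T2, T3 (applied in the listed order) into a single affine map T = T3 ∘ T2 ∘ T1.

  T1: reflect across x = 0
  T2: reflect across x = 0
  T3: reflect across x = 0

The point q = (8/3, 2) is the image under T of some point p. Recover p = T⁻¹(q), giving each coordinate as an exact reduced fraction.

p = (-8/3, 2)

T1 = [-1 0 0; 0 1 0; 0 0 1]
T2·T1 = [1 0 0; 0 1 0; 0 0 1]
T3·…·T1 = [-1 0 0; 0 1 0; 0 0 1]
det M = -1; M⁻¹ = [-1 0 0; 0 1 0; 0 0 1]
M⁻¹ · (8/3, 2)ᵀ = (-8/3, 2)ᵀ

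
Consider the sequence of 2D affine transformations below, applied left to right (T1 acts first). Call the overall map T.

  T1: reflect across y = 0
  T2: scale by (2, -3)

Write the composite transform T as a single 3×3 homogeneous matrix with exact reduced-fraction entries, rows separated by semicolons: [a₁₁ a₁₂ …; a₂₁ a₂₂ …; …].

T1 = [1 0 0; 0 -1 0; 0 0 1]
T2·T1 = [2 0 0; 0 3 0; 0 0 1]

T = [2 0 0; 0 3 0; 0 0 1]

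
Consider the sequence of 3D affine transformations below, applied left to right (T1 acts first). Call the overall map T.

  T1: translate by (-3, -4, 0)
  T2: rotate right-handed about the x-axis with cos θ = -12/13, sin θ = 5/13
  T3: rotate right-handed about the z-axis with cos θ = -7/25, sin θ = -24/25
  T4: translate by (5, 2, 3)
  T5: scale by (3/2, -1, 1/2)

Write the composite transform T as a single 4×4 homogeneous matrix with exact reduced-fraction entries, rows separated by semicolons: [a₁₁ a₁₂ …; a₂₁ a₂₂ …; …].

T1 = [1 0 0 -3; 0 1 0 -4; 0 0 1 0; 0 0 0 1]
T2·T1 = [1 0 0 -3; 0 -12/13 -5/13 48/13; 0 5/13 -12/13 -20/13; 0 0 0 1]
T3·…·T1 = [-7/25 -288/325 -24/65 57/13; -24/25 84/325 7/65 24/13; 0 5/13 -12/13 -20/13; 0 0 0 1]
T4·…·T1 = [-7/25 -288/325 -24/65 122/13; -24/25 84/325 7/65 50/13; 0 5/13 -12/13 19/13; 0 0 0 1]
T5·…·T1 = [-21/50 -432/325 -36/65 183/13; 24/25 -84/325 -7/65 -50/13; 0 5/26 -6/13 19/26; 0 0 0 1]

T = [-21/50 -432/325 -36/65 183/13; 24/25 -84/325 -7/65 -50/13; 0 5/26 -6/13 19/26; 0 0 0 1]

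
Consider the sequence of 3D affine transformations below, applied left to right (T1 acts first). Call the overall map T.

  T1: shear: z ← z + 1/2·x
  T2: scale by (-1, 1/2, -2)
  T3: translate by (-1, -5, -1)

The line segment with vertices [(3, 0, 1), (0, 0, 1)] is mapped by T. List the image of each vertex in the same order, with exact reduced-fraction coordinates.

image vertices: (-4, -5, -6), (-1, -5, -3)

T1 shear: z ← z + 1/2·x: (3, 0, 1) → (3, 0, 5/2); (0, 0, 1) → (0, 0, 1)
T2 scale by (-1, 1/2, -2): (3, 0, 5/2) → (-3, 0, -5); (0, 0, 1) → (0, 0, -2)
T3 translate by (-1, -5, -1): (-3, 0, -5) → (-4, -5, -6); (0, 0, -2) → (-1, -5, -3)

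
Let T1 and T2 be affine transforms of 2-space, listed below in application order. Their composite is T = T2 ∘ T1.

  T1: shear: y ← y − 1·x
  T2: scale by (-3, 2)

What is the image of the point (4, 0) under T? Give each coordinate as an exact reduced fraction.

T(p) = (-12, -8)

T1 shear: y ← y − 1·x: (4, 0) → (4, -4)
T2 scale by (-3, 2): (4, -4) → (-12, -8)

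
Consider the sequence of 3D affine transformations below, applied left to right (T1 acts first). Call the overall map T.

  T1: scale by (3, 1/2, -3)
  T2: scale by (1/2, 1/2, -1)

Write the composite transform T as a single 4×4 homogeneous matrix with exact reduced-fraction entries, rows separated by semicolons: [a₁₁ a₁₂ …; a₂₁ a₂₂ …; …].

T = [3/2 0 0 0; 0 1/4 0 0; 0 0 3 0; 0 0 0 1]

T1 = [3 0 0 0; 0 1/2 0 0; 0 0 -3 0; 0 0 0 1]
T2·T1 = [3/2 0 0 0; 0 1/4 0 0; 0 0 3 0; 0 0 0 1]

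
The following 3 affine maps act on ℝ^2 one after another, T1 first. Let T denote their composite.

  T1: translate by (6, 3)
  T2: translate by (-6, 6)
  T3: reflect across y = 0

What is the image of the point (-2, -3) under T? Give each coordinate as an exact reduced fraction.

T(p) = (-2, -6)

T1 translate by (6, 3): (-2, -3) → (4, 0)
T2 translate by (-6, 6): (4, 0) → (-2, 6)
T3 reflect across y = 0: (-2, 6) → (-2, -6)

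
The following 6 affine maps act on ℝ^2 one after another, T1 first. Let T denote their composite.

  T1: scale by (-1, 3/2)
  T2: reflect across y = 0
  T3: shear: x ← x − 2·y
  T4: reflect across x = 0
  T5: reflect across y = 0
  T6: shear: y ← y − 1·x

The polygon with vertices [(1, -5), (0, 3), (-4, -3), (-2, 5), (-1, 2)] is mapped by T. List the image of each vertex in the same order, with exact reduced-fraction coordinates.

image vertices: (16, -47/2), (-9, 27/2), (5, -19/2), (-17, 49/2), (-7, 10)

T1 scale by (-1, 3/2): (1, -5) → (-1, -15/2); (0, 3) → (0, 9/2); (-4, -3) → (4, -9/2); (-2, 5) → (2, 15/2); (-1, 2) → (1, 3)
T2 reflect across y = 0: (-1, -15/2) → (-1, 15/2); (0, 9/2) → (0, -9/2); (4, -9/2) → (4, 9/2); (2, 15/2) → (2, -15/2); (1, 3) → (1, -3)
T3 shear: x ← x − 2·y: (-1, 15/2) → (-16, 15/2); (0, -9/2) → (9, -9/2); (4, 9/2) → (-5, 9/2); (2, -15/2) → (17, -15/2); (1, -3) → (7, -3)
T4 reflect across x = 0: (-16, 15/2) → (16, 15/2); (9, -9/2) → (-9, -9/2); (-5, 9/2) → (5, 9/2); (17, -15/2) → (-17, -15/2); (7, -3) → (-7, -3)
T5 reflect across y = 0: (16, 15/2) → (16, -15/2); (-9, -9/2) → (-9, 9/2); (5, 9/2) → (5, -9/2); (-17, -15/2) → (-17, 15/2); (-7, -3) → (-7, 3)
T6 shear: y ← y − 1·x: (16, -15/2) → (16, -47/2); (-9, 9/2) → (-9, 27/2); (5, -9/2) → (5, -19/2); (-17, 15/2) → (-17, 49/2); (-7, 3) → (-7, 10)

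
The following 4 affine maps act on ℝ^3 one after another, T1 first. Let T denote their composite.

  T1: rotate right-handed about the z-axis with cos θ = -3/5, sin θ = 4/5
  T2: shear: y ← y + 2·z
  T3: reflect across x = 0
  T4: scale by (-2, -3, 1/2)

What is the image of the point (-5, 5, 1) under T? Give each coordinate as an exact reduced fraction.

T1 rotate right-handed about the z-axis with cos θ = -3/5, sin θ = 4/5: (-5, 5, 1) → (-1, -7, 1)
T2 shear: y ← y + 2·z: (-1, -7, 1) → (-1, -5, 1)
T3 reflect across x = 0: (-1, -5, 1) → (1, -5, 1)
T4 scale by (-2, -3, 1/2): (1, -5, 1) → (-2, 15, 1/2)

T(p) = (-2, 15, 1/2)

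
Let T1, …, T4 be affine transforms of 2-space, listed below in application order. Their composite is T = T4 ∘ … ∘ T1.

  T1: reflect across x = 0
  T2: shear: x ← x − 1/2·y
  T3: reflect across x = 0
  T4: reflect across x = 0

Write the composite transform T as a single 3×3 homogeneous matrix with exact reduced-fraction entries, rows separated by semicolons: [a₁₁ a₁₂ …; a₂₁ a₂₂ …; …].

T = [-1 -1/2 0; 0 1 0; 0 0 1]

T1 = [-1 0 0; 0 1 0; 0 0 1]
T2·T1 = [-1 -1/2 0; 0 1 0; 0 0 1]
T3·…·T1 = [1 1/2 0; 0 1 0; 0 0 1]
T4·…·T1 = [-1 -1/2 0; 0 1 0; 0 0 1]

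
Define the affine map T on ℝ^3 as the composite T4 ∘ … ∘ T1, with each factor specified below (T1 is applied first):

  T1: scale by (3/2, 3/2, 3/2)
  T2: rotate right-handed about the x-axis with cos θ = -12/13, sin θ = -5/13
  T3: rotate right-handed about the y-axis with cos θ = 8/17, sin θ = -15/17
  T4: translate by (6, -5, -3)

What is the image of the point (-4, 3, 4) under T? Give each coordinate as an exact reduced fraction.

T(p) = (4239/442, -89/13, -2589/221)

T1 scale by (3/2, 3/2, 3/2): (-4, 3, 4) → (-6, 9/2, 6)
T2 rotate right-handed about the x-axis with cos θ = -12/13, sin θ = -5/13: (-6, 9/2, 6) → (-6, -24/13, -189/26)
T3 rotate right-handed about the y-axis with cos θ = 8/17, sin θ = -15/17: (-6, -24/13, -189/26) → (1587/442, -24/13, -1926/221)
T4 translate by (6, -5, -3): (1587/442, -24/13, -1926/221) → (4239/442, -89/13, -2589/221)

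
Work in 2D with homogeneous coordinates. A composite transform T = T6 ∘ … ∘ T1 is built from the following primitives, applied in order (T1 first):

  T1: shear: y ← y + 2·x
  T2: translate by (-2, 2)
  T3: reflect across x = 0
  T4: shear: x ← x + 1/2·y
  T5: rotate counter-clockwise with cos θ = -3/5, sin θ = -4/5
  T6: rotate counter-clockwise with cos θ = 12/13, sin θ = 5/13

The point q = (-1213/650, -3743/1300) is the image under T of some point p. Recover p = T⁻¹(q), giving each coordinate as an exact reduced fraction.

p = (-9/5, 1/2)

T1 = [1 0 0; 2 1 0; 0 0 1]
T2·T1 = [1 0 -2; 2 1 2; 0 0 1]
T3·…·T1 = [-1 0 2; 2 1 2; 0 0 1]
T4·…·T1 = [0 1/2 3; 2 1 2; 0 0 1]
T5·…·T1 = [8/5 1/2 -1/5; -6/5 -1 -18/5; 0 0 1]
T6·…·T1 = [126/65 11/13 6/5; -32/65 -19/26 -17/5; 0 0 1]
det M = -1; M⁻¹ = [19/26 11/13 2; -32/65 -126/65 -6; 0 0 1]
M⁻¹ · (-1213/650, -3743/1300)ᵀ = (-9/5, 1/2)ᵀ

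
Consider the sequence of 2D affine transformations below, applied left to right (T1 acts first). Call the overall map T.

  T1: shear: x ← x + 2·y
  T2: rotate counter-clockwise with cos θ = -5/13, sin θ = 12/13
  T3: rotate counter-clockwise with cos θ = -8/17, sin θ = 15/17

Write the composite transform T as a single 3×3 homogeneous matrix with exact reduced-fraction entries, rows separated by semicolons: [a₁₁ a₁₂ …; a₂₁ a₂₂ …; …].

T1 = [1 2 0; 0 1 0; 0 0 1]
T2·T1 = [-5/13 -22/13 0; 12/13 19/13 0; 0 0 1]
T3·…·T1 = [-140/221 -109/221 0; -171/221 -482/221 0; 0 0 1]

T = [-140/221 -109/221 0; -171/221 -482/221 0; 0 0 1]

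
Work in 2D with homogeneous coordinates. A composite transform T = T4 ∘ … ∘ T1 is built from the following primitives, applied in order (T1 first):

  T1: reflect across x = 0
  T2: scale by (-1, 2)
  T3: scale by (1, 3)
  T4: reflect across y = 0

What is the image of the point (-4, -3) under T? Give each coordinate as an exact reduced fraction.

T(p) = (-4, 18)

T1 reflect across x = 0: (-4, -3) → (4, -3)
T2 scale by (-1, 2): (4, -3) → (-4, -6)
T3 scale by (1, 3): (-4, -6) → (-4, -18)
T4 reflect across y = 0: (-4, -18) → (-4, 18)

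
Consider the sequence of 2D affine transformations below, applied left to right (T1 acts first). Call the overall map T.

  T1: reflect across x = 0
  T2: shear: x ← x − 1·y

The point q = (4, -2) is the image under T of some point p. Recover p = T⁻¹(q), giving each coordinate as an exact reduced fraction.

p = (-2, -2)

T1 = [-1 0 0; 0 1 0; 0 0 1]
T2·T1 = [-1 -1 0; 0 1 0; 0 0 1]
det M = -1; M⁻¹ = [-1 -1 0; 0 1 0; 0 0 1]
M⁻¹ · (4, -2)ᵀ = (-2, -2)ᵀ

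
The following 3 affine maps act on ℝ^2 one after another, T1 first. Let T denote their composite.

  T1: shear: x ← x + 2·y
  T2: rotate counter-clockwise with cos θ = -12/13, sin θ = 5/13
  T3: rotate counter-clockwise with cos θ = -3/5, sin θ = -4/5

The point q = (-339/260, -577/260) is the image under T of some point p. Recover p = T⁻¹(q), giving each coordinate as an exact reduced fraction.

p = (1/4, -5/4)

T1 = [1 2 0; 0 1 0; 0 0 1]
T2·T1 = [-12/13 -29/13 0; 5/13 -2/13 0; 0 0 1]
T3·…·T1 = [56/65 79/65 0; 33/65 122/65 0; 0 0 1]
det M = 1; M⁻¹ = [122/65 -79/65 0; -33/65 56/65 0; 0 0 1]
M⁻¹ · (-339/260, -577/260)ᵀ = (1/4, -5/4)ᵀ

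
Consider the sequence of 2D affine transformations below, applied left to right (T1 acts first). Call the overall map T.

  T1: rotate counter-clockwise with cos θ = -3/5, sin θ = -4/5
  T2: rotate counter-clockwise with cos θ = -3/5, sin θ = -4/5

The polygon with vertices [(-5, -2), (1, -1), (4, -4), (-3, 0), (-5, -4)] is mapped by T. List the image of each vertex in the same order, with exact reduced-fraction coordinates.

T1 rotate counter-clockwise with cos θ = -3/5, sin θ = -4/5: (-5, -2) → (7/5, 26/5); (1, -1) → (-7/5, -1/5); (4, -4) → (-28/5, -4/5); (-3, 0) → (9/5, 12/5); (-5, -4) → (-1/5, 32/5)
T2 rotate counter-clockwise with cos θ = -3/5, sin θ = -4/5: (7/5, 26/5) → (83/25, -106/25); (-7/5, -1/5) → (17/25, 31/25); (-28/5, -4/5) → (68/25, 124/25); (9/5, 12/5) → (21/25, -72/25); (-1/5, 32/5) → (131/25, -92/25)

image vertices: (83/25, -106/25), (17/25, 31/25), (68/25, 124/25), (21/25, -72/25), (131/25, -92/25)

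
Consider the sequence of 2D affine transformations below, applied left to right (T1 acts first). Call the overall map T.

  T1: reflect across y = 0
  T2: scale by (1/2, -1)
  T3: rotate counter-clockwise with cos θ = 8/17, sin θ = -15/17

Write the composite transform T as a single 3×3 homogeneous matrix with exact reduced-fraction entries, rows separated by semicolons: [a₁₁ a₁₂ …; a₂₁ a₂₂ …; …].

T1 = [1 0 0; 0 -1 0; 0 0 1]
T2·T1 = [1/2 0 0; 0 1 0; 0 0 1]
T3·…·T1 = [4/17 15/17 0; -15/34 8/17 0; 0 0 1]

T = [4/17 15/17 0; -15/34 8/17 0; 0 0 1]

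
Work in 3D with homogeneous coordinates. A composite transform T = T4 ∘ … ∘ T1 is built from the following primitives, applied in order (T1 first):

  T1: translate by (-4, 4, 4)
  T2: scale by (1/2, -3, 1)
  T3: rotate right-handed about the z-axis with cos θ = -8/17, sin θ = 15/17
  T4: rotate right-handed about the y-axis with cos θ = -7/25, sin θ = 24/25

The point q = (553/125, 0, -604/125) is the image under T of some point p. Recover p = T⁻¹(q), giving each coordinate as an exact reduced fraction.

p = (4/5, -3, 8/5)

T1 = [1 0 0 -4; 0 1 0 4; 0 0 1 4; 0 0 0 1]
T2·T1 = [1/2 0 0 -2; 0 -3 0 -12; 0 0 1 4; 0 0 0 1]
T3·…·T1 = [-4/17 45/17 0 196/17; 15/34 24/17 0 66/17; 0 0 1 4; 0 0 0 1]
T4·…·T1 = [28/425 -63/85 24/25 52/85; 15/34 24/17 0 66/17; 96/425 -216/85 -7/25 -1036/85; 0 0 0 1]
det M = -3/2; M⁻¹ = [112/425 30/17 384/425 4; -7/85 8/51 -24/85 -4; 24/25 0 -7/25 -4; 0 0 0 1]
M⁻¹ · (553/125, 0, -604/125)ᵀ = (4/5, -3, 8/5)ᵀ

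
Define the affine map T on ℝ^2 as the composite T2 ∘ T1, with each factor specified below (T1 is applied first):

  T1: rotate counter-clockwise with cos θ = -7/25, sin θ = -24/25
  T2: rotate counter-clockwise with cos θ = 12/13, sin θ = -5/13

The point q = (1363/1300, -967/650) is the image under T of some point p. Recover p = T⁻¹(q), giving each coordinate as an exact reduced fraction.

T1 = [-7/25 24/25 0; -24/25 -7/25 0; 0 0 1]
T2·T1 = [-204/325 253/325 0; -253/325 -204/325 0; 0 0 1]
det M = 1; M⁻¹ = [-204/325 -253/325 0; 253/325 -204/325 0; 0 0 1]
M⁻¹ · (1363/1300, -967/650)ᵀ = (1/2, 7/4)ᵀ

p = (1/2, 7/4)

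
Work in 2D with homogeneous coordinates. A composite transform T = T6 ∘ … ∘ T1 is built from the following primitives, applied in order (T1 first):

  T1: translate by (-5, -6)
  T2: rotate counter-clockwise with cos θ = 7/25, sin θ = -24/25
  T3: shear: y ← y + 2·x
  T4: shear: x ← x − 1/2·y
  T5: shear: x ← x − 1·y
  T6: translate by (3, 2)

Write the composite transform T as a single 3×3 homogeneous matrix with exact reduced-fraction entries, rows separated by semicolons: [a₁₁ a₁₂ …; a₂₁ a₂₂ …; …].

T = [22/25 -117/50 316/25; -2/5 11/5 -46/5; 0 0 1]

T1 = [1 0 -5; 0 1 -6; 0 0 1]
T2·T1 = [7/25 24/25 -179/25; -24/25 7/25 78/25; 0 0 1]
T3·…·T1 = [7/25 24/25 -179/25; -2/5 11/5 -56/5; 0 0 1]
T4·…·T1 = [12/25 -7/50 -39/25; -2/5 11/5 -56/5; 0 0 1]
T5·…·T1 = [22/25 -117/50 241/25; -2/5 11/5 -56/5; 0 0 1]
T6·…·T1 = [22/25 -117/50 316/25; -2/5 11/5 -46/5; 0 0 1]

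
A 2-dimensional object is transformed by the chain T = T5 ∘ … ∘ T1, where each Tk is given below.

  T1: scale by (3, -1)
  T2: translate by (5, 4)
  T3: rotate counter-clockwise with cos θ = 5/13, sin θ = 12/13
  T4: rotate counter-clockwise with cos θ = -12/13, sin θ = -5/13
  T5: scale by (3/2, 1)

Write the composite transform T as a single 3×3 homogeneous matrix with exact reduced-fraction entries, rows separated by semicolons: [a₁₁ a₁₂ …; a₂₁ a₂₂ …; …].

T = [0 -3/2 6; -3 0 -5; 0 0 1]

T1 = [3 0 0; 0 -1 0; 0 0 1]
T2·T1 = [3 0 5; 0 -1 4; 0 0 1]
T3·…·T1 = [15/13 12/13 -23/13; 36/13 -5/13 80/13; 0 0 1]
T4·…·T1 = [0 -1 4; -3 0 -5; 0 0 1]
T5·…·T1 = [0 -3/2 6; -3 0 -5; 0 0 1]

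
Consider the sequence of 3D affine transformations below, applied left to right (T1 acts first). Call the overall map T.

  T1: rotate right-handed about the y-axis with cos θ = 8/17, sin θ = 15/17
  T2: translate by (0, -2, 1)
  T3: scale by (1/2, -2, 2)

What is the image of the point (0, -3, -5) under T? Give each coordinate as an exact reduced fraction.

T1 rotate right-handed about the y-axis with cos θ = 8/17, sin θ = 15/17: (0, -3, -5) → (-75/17, -3, -40/17)
T2 translate by (0, -2, 1): (-75/17, -3, -40/17) → (-75/17, -5, -23/17)
T3 scale by (1/2, -2, 2): (-75/17, -5, -23/17) → (-75/34, 10, -46/17)

T(p) = (-75/34, 10, -46/17)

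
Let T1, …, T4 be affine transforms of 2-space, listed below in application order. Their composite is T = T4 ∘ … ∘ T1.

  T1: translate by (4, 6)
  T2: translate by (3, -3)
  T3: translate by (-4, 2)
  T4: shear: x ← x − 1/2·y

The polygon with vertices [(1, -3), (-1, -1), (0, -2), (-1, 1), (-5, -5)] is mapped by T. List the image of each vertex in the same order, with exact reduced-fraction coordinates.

image vertices: (3, 2), (0, 4), (3/2, 3), (-1, 6), (-2, 0)

T1 translate by (4, 6): (1, -3) → (5, 3); (-1, -1) → (3, 5); (0, -2) → (4, 4); (-1, 1) → (3, 7); (-5, -5) → (-1, 1)
T2 translate by (3, -3): (5, 3) → (8, 0); (3, 5) → (6, 2); (4, 4) → (7, 1); (3, 7) → (6, 4); (-1, 1) → (2, -2)
T3 translate by (-4, 2): (8, 0) → (4, 2); (6, 2) → (2, 4); (7, 1) → (3, 3); (6, 4) → (2, 6); (2, -2) → (-2, 0)
T4 shear: x ← x − 1/2·y: (4, 2) → (3, 2); (2, 4) → (0, 4); (3, 3) → (3/2, 3); (2, 6) → (-1, 6); (-2, 0) → (-2, 0)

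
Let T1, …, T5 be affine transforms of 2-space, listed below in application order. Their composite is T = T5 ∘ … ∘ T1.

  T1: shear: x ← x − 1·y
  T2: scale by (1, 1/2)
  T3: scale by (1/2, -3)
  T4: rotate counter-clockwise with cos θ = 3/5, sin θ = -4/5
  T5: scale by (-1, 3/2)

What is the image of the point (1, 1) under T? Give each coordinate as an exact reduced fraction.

T1 shear: x ← x − 1·y: (1, 1) → (0, 1)
T2 scale by (1, 1/2): (0, 1) → (0, 1/2)
T3 scale by (1/2, -3): (0, 1/2) → (0, -3/2)
T4 rotate counter-clockwise with cos θ = 3/5, sin θ = -4/5: (0, -3/2) → (-6/5, -9/10)
T5 scale by (-1, 3/2): (-6/5, -9/10) → (6/5, -27/20)

T(p) = (6/5, -27/20)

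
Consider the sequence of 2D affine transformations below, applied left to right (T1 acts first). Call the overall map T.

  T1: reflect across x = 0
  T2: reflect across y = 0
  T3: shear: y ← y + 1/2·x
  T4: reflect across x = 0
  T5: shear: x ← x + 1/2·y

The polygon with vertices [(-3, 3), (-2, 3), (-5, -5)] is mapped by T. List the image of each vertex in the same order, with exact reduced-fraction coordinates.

image vertices: (-15/4, -3/2), (-3, -2), (-5/4, 15/2)

T1 reflect across x = 0: (-3, 3) → (3, 3); (-2, 3) → (2, 3); (-5, -5) → (5, -5)
T2 reflect across y = 0: (3, 3) → (3, -3); (2, 3) → (2, -3); (5, -5) → (5, 5)
T3 shear: y ← y + 1/2·x: (3, -3) → (3, -3/2); (2, -3) → (2, -2); (5, 5) → (5, 15/2)
T4 reflect across x = 0: (3, -3/2) → (-3, -3/2); (2, -2) → (-2, -2); (5, 15/2) → (-5, 15/2)
T5 shear: x ← x + 1/2·y: (-3, -3/2) → (-15/4, -3/2); (-2, -2) → (-3, -2); (-5, 15/2) → (-5/4, 15/2)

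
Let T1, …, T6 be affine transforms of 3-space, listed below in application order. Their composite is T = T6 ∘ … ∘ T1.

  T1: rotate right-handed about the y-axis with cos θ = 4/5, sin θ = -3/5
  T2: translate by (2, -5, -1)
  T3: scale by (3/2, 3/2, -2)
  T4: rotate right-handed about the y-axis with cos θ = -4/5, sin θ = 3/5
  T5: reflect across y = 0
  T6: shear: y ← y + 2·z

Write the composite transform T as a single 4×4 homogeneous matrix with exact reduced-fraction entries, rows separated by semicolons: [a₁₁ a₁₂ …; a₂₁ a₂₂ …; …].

T1 = [4/5 0 -3/5 0; 0 1 0 0; 3/5 0 4/5 0; 0 0 0 1]
T2·T1 = [4/5 0 -3/5 2; 0 1 0 -5; 3/5 0 4/5 -1; 0 0 0 1]
T3·…·T1 = [6/5 0 -9/10 3; 0 3/2 0 -15/2; -6/5 0 -8/5 2; 0 0 0 1]
T4·…·T1 = [-42/25 0 -6/25 -6/5; 0 3/2 0 -15/2; 6/25 0 91/50 -17/5; 0 0 0 1]
T5·…·T1 = [-42/25 0 -6/25 -6/5; 0 -3/2 0 15/2; 6/25 0 91/50 -17/5; 0 0 0 1]
T6·…·T1 = [-42/25 0 -6/25 -6/5; 12/25 -3/2 91/25 7/10; 6/25 0 91/50 -17/5; 0 0 0 1]

T = [-42/25 0 -6/25 -6/5; 12/25 -3/2 91/25 7/10; 6/25 0 91/50 -17/5; 0 0 0 1]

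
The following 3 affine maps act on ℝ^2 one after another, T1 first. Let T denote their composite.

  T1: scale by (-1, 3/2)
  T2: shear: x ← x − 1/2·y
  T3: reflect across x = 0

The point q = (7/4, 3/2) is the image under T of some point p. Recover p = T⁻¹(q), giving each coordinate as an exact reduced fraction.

T1 = [-1 0 0; 0 3/2 0; 0 0 1]
T2·T1 = [-1 -3/4 0; 0 3/2 0; 0 0 1]
T3·…·T1 = [1 3/4 0; 0 3/2 0; 0 0 1]
det M = 3/2; M⁻¹ = [1 -1/2 0; 0 2/3 0; 0 0 1]
M⁻¹ · (7/4, 3/2)ᵀ = (1, 1)ᵀ

p = (1, 1)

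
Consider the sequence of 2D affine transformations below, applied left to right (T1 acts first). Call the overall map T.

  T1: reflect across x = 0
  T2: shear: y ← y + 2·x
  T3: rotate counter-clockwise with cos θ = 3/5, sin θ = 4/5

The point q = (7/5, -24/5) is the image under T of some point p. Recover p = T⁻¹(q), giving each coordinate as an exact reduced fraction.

p = (3, 2)

T1 = [-1 0 0; 0 1 0; 0 0 1]
T2·T1 = [-1 0 0; -2 1 0; 0 0 1]
T3·…·T1 = [1 -4/5 0; -2 3/5 0; 0 0 1]
det M = -1; M⁻¹ = [-3/5 -4/5 0; -2 -1 0; 0 0 1]
M⁻¹ · (7/5, -24/5)ᵀ = (3, 2)ᵀ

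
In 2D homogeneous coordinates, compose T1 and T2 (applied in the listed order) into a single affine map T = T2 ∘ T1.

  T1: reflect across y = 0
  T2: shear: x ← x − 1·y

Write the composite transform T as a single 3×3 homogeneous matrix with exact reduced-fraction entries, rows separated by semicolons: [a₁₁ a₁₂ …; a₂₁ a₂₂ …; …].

T = [1 1 0; 0 -1 0; 0 0 1]

T1 = [1 0 0; 0 -1 0; 0 0 1]
T2·T1 = [1 1 0; 0 -1 0; 0 0 1]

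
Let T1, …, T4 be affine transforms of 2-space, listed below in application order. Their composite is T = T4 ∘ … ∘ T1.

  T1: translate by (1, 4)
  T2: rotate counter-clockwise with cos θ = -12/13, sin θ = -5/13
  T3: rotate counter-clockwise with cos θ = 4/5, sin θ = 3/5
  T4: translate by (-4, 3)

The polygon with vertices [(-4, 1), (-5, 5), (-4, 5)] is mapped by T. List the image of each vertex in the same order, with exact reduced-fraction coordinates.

T1 translate by (1, 4): (-4, 1) → (-3, 5); (-5, 5) → (-4, 9); (-4, 5) → (-3, 9)
T2 rotate counter-clockwise with cos θ = -12/13, sin θ = -5/13: (-3, 5) → (61/13, -45/13); (-4, 9) → (93/13, -88/13); (-3, 9) → (81/13, -93/13)
T3 rotate counter-clockwise with cos θ = 4/5, sin θ = 3/5: (61/13, -45/13) → (379/65, 3/65); (93/13, -88/13) → (636/65, -73/65); (81/13, -93/13) → (603/65, -129/65)
T4 translate by (-4, 3): (379/65, 3/65) → (119/65, 198/65); (636/65, -73/65) → (376/65, 122/65); (603/65, -129/65) → (343/65, 66/65)

image vertices: (119/65, 198/65), (376/65, 122/65), (343/65, 66/65)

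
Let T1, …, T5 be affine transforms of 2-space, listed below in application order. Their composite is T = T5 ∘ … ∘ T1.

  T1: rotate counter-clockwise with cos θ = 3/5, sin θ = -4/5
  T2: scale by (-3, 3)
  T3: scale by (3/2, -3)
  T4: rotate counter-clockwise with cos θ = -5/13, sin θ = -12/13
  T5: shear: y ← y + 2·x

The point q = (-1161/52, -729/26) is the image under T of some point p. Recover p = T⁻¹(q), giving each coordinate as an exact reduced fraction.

T1 = [3/5 4/5 0; -4/5 3/5 0; 0 0 1]
T2·T1 = [-9/5 -12/5 0; -12/5 9/5 0; 0 0 1]
T3·…·T1 = [-27/10 -18/5 0; 36/5 -27/5 0; 0 0 1]
T4·…·T1 = [999/130 -18/5 0; -18/65 27/5 0; 0 0 1]
T5·…·T1 = [999/130 -18/5 0; 981/65 -9/5 0; 0 0 1]
det M = 81/2; M⁻¹ = [-2/45 4/45 0; -218/585 37/195 0; 0 0 1]
M⁻¹ · (-1161/52, -729/26)ᵀ = (-3/2, 3)ᵀ

p = (-3/2, 3)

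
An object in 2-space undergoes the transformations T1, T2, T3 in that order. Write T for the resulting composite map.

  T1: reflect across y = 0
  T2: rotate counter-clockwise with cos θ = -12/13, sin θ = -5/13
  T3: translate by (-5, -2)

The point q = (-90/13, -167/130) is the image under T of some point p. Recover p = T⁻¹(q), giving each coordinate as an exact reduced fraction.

p = (3/2, 7/5)

T1 = [1 0 0; 0 -1 0; 0 0 1]
T2·T1 = [-12/13 -5/13 0; -5/13 12/13 0; 0 0 1]
T3·…·T1 = [-12/13 -5/13 -5; -5/13 12/13 -2; 0 0 1]
det M = -1; M⁻¹ = [-12/13 -5/13 -70/13; -5/13 12/13 -1/13; 0 0 1]
M⁻¹ · (-90/13, -167/130)ᵀ = (3/2, 7/5)ᵀ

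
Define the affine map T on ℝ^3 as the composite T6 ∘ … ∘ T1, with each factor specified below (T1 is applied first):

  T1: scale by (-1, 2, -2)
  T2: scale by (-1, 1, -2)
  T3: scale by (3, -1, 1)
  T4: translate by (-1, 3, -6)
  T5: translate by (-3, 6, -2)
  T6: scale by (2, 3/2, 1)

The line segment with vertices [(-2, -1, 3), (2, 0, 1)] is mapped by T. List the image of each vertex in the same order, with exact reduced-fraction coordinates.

T1 scale by (-1, 2, -2): (-2, -1, 3) → (2, -2, -6); (2, 0, 1) → (-2, 0, -2)
T2 scale by (-1, 1, -2): (2, -2, -6) → (-2, -2, 12); (-2, 0, -2) → (2, 0, 4)
T3 scale by (3, -1, 1): (-2, -2, 12) → (-6, 2, 12); (2, 0, 4) → (6, 0, 4)
T4 translate by (-1, 3, -6): (-6, 2, 12) → (-7, 5, 6); (6, 0, 4) → (5, 3, -2)
T5 translate by (-3, 6, -2): (-7, 5, 6) → (-10, 11, 4); (5, 3, -2) → (2, 9, -4)
T6 scale by (2, 3/2, 1): (-10, 11, 4) → (-20, 33/2, 4); (2, 9, -4) → (4, 27/2, -4)

image vertices: (-20, 33/2, 4), (4, 27/2, -4)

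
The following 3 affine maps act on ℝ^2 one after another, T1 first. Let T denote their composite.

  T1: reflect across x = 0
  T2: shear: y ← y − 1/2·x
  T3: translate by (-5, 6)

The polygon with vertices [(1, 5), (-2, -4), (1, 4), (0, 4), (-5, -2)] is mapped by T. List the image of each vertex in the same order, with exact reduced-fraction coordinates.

T1 reflect across x = 0: (1, 5) → (-1, 5); (-2, -4) → (2, -4); (1, 4) → (-1, 4); (0, 4) → (0, 4); (-5, -2) → (5, -2)
T2 shear: y ← y − 1/2·x: (-1, 5) → (-1, 11/2); (2, -4) → (2, -5); (-1, 4) → (-1, 9/2); (0, 4) → (0, 4); (5, -2) → (5, -9/2)
T3 translate by (-5, 6): (-1, 11/2) → (-6, 23/2); (2, -5) → (-3, 1); (-1, 9/2) → (-6, 21/2); (0, 4) → (-5, 10); (5, -9/2) → (0, 3/2)

image vertices: (-6, 23/2), (-3, 1), (-6, 21/2), (-5, 10), (0, 3/2)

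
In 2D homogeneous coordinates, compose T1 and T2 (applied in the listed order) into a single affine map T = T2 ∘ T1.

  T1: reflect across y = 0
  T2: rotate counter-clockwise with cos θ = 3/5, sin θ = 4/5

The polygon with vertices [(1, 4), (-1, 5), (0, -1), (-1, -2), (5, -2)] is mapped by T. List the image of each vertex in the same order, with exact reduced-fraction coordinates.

T1 reflect across y = 0: (1, 4) → (1, -4); (-1, 5) → (-1, -5); (0, -1) → (0, 1); (-1, -2) → (-1, 2); (5, -2) → (5, 2)
T2 rotate counter-clockwise with cos θ = 3/5, sin θ = 4/5: (1, -4) → (19/5, -8/5); (-1, -5) → (17/5, -19/5); (0, 1) → (-4/5, 3/5); (-1, 2) → (-11/5, 2/5); (5, 2) → (7/5, 26/5)

image vertices: (19/5, -8/5), (17/5, -19/5), (-4/5, 3/5), (-11/5, 2/5), (7/5, 26/5)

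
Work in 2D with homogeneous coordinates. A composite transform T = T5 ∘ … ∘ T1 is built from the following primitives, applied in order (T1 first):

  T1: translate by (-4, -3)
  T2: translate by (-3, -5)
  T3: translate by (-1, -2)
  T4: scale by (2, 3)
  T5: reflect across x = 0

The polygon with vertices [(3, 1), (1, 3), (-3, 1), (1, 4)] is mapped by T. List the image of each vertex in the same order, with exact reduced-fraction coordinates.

T1 translate by (-4, -3): (3, 1) → (-1, -2); (1, 3) → (-3, 0); (-3, 1) → (-7, -2); (1, 4) → (-3, 1)
T2 translate by (-3, -5): (-1, -2) → (-4, -7); (-3, 0) → (-6, -5); (-7, -2) → (-10, -7); (-3, 1) → (-6, -4)
T3 translate by (-1, -2): (-4, -7) → (-5, -9); (-6, -5) → (-7, -7); (-10, -7) → (-11, -9); (-6, -4) → (-7, -6)
T4 scale by (2, 3): (-5, -9) → (-10, -27); (-7, -7) → (-14, -21); (-11, -9) → (-22, -27); (-7, -6) → (-14, -18)
T5 reflect across x = 0: (-10, -27) → (10, -27); (-14, -21) → (14, -21); (-22, -27) → (22, -27); (-14, -18) → (14, -18)

image vertices: (10, -27), (14, -21), (22, -27), (14, -18)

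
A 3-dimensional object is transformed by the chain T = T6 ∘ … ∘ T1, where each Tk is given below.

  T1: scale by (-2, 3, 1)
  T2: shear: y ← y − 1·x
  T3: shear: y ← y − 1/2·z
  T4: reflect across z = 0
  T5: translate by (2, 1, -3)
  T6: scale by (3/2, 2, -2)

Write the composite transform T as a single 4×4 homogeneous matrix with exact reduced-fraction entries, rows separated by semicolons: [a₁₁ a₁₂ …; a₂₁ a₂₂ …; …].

T = [-3 0 0 3; 4 6 -1 2; 0 0 2 6; 0 0 0 1]

T1 = [-2 0 0 0; 0 3 0 0; 0 0 1 0; 0 0 0 1]
T2·T1 = [-2 0 0 0; 2 3 0 0; 0 0 1 0; 0 0 0 1]
T3·…·T1 = [-2 0 0 0; 2 3 -1/2 0; 0 0 1 0; 0 0 0 1]
T4·…·T1 = [-2 0 0 0; 2 3 -1/2 0; 0 0 -1 0; 0 0 0 1]
T5·…·T1 = [-2 0 0 2; 2 3 -1/2 1; 0 0 -1 -3; 0 0 0 1]
T6·…·T1 = [-3 0 0 3; 4 6 -1 2; 0 0 2 6; 0 0 0 1]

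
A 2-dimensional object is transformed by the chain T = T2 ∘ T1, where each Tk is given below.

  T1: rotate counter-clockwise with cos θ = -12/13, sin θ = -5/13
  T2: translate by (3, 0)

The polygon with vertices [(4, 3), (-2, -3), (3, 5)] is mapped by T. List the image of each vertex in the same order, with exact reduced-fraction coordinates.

image vertices: (6/13, -56/13), (48/13, 46/13), (28/13, -75/13)

T1 rotate counter-clockwise with cos θ = -12/13, sin θ = -5/13: (4, 3) → (-33/13, -56/13); (-2, -3) → (9/13, 46/13); (3, 5) → (-11/13, -75/13)
T2 translate by (3, 0): (-33/13, -56/13) → (6/13, -56/13); (9/13, 46/13) → (48/13, 46/13); (-11/13, -75/13) → (28/13, -75/13)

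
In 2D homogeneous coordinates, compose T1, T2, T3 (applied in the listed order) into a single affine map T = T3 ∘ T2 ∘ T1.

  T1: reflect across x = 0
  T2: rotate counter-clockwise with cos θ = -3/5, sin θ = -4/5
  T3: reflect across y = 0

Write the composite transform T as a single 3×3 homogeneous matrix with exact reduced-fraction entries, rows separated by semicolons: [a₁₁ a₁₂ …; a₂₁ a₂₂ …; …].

T = [3/5 4/5 0; -4/5 3/5 0; 0 0 1]

T1 = [-1 0 0; 0 1 0; 0 0 1]
T2·T1 = [3/5 4/5 0; 4/5 -3/5 0; 0 0 1]
T3·…·T1 = [3/5 4/5 0; -4/5 3/5 0; 0 0 1]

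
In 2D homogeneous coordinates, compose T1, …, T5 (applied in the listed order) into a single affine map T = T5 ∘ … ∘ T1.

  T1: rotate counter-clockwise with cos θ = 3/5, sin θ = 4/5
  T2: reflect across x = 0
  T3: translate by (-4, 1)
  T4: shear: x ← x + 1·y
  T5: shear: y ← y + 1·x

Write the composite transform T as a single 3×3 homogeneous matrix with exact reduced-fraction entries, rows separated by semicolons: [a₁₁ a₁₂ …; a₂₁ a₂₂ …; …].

T = [1/5 7/5 -3; 1 2 -2; 0 0 1]

T1 = [3/5 -4/5 0; 4/5 3/5 0; 0 0 1]
T2·T1 = [-3/5 4/5 0; 4/5 3/5 0; 0 0 1]
T3·…·T1 = [-3/5 4/5 -4; 4/5 3/5 1; 0 0 1]
T4·…·T1 = [1/5 7/5 -3; 4/5 3/5 1; 0 0 1]
T5·…·T1 = [1/5 7/5 -3; 1 2 -2; 0 0 1]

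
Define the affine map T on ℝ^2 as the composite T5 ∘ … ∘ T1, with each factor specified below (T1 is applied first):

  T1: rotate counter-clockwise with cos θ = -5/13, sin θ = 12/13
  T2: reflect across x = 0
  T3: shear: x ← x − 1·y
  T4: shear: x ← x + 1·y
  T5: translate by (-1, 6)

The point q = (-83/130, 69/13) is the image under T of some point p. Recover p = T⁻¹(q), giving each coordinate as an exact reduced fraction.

p = (-1/2, 3/5)

T1 = [-5/13 -12/13 0; 12/13 -5/13 0; 0 0 1]
T2·T1 = [5/13 12/13 0; 12/13 -5/13 0; 0 0 1]
T3·…·T1 = [-7/13 17/13 0; 12/13 -5/13 0; 0 0 1]
T4·…·T1 = [5/13 12/13 0; 12/13 -5/13 0; 0 0 1]
T5·…·T1 = [5/13 12/13 -1; 12/13 -5/13 6; 0 0 1]
det M = -1; M⁻¹ = [5/13 12/13 -67/13; 12/13 -5/13 42/13; 0 0 1]
M⁻¹ · (-83/130, 69/13)ᵀ = (-1/2, 3/5)ᵀ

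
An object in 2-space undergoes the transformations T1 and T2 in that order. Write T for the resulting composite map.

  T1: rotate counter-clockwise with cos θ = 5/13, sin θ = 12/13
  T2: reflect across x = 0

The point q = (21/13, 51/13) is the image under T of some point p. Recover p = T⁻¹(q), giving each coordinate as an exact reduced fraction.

p = (3, 3)

T1 = [5/13 -12/13 0; 12/13 5/13 0; 0 0 1]
T2·T1 = [-5/13 12/13 0; 12/13 5/13 0; 0 0 1]
det M = -1; M⁻¹ = [-5/13 12/13 0; 12/13 5/13 0; 0 0 1]
M⁻¹ · (21/13, 51/13)ᵀ = (3, 3)ᵀ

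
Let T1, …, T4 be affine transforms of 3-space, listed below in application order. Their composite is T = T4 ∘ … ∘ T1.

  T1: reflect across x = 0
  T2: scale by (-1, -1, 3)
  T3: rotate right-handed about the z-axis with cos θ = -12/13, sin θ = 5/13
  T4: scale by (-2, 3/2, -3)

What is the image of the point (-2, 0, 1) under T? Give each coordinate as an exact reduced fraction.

T1 reflect across x = 0: (-2, 0, 1) → (2, 0, 1)
T2 scale by (-1, -1, 3): (2, 0, 1) → (-2, 0, 3)
T3 rotate right-handed about the z-axis with cos θ = -12/13, sin θ = 5/13: (-2, 0, 3) → (24/13, -10/13, 3)
T4 scale by (-2, 3/2, -3): (24/13, -10/13, 3) → (-48/13, -15/13, -9)

T(p) = (-48/13, -15/13, -9)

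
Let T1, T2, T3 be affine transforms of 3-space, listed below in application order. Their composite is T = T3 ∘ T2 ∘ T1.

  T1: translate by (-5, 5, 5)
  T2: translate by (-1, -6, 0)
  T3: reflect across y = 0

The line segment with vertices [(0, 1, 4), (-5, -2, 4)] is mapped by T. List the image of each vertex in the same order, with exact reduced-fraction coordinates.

T1 translate by (-5, 5, 5): (0, 1, 4) → (-5, 6, 9); (-5, -2, 4) → (-10, 3, 9)
T2 translate by (-1, -6, 0): (-5, 6, 9) → (-6, 0, 9); (-10, 3, 9) → (-11, -3, 9)
T3 reflect across y = 0: (-6, 0, 9) → (-6, 0, 9); (-11, -3, 9) → (-11, 3, 9)

image vertices: (-6, 0, 9), (-11, 3, 9)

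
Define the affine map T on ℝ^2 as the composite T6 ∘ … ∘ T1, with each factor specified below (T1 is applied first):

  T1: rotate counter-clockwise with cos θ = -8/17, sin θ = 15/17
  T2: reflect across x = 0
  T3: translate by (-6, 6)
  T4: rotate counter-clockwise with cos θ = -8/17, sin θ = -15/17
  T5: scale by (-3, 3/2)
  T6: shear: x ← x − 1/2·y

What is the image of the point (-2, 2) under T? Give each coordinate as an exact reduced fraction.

T1 rotate counter-clockwise with cos θ = -8/17, sin θ = 15/17: (-2, 2) → (-14/17, -46/17)
T2 reflect across x = 0: (-14/17, -46/17) → (14/17, -46/17)
T3 translate by (-6, 6): (14/17, -46/17) → (-88/17, 56/17)
T4 rotate counter-clockwise with cos θ = -8/17, sin θ = -15/17: (-88/17, 56/17) → (1544/289, 872/289)
T5 scale by (-3, 3/2): (1544/289, 872/289) → (-4632/289, 1308/289)
T6 shear: x ← x − 1/2·y: (-4632/289, 1308/289) → (-5286/289, 1308/289)

T(p) = (-5286/289, 1308/289)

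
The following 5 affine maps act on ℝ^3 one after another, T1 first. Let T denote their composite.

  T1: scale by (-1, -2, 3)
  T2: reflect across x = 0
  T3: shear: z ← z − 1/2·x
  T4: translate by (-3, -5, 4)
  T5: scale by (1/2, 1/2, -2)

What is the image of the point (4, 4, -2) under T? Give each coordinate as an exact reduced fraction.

T(p) = (1/2, -13/2, 8)

T1 scale by (-1, -2, 3): (4, 4, -2) → (-4, -8, -6)
T2 reflect across x = 0: (-4, -8, -6) → (4, -8, -6)
T3 shear: z ← z − 1/2·x: (4, -8, -6) → (4, -8, -8)
T4 translate by (-3, -5, 4): (4, -8, -8) → (1, -13, -4)
T5 scale by (1/2, 1/2, -2): (1, -13, -4) → (1/2, -13/2, 8)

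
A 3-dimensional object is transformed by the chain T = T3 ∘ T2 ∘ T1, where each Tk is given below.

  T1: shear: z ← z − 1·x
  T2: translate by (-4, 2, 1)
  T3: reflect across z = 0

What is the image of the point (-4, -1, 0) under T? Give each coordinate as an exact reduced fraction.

T(p) = (-8, 1, -5)

T1 shear: z ← z − 1·x: (-4, -1, 0) → (-4, -1, 4)
T2 translate by (-4, 2, 1): (-4, -1, 4) → (-8, 1, 5)
T3 reflect across z = 0: (-8, 1, 5) → (-8, 1, -5)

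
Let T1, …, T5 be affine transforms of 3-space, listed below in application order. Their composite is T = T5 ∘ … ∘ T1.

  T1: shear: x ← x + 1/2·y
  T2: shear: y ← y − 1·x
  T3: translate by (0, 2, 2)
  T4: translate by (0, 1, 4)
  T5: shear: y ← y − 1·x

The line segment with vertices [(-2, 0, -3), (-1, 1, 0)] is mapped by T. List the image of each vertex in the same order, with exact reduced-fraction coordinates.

image vertices: (-2, 7, 3), (-1/2, 5, 6)

T1 shear: x ← x + 1/2·y: (-2, 0, -3) → (-2, 0, -3); (-1, 1, 0) → (-1/2, 1, 0)
T2 shear: y ← y − 1·x: (-2, 0, -3) → (-2, 2, -3); (-1/2, 1, 0) → (-1/2, 3/2, 0)
T3 translate by (0, 2, 2): (-2, 2, -3) → (-2, 4, -1); (-1/2, 3/2, 0) → (-1/2, 7/2, 2)
T4 translate by (0, 1, 4): (-2, 4, -1) → (-2, 5, 3); (-1/2, 7/2, 2) → (-1/2, 9/2, 6)
T5 shear: y ← y − 1·x: (-2, 5, 3) → (-2, 7, 3); (-1/2, 9/2, 6) → (-1/2, 5, 6)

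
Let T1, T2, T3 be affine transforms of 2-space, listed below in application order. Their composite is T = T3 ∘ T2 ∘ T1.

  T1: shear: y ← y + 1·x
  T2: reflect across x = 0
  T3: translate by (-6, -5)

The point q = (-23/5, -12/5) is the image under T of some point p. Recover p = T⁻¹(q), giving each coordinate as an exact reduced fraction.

p = (-7/5, 4)

T1 = [1 0 0; 1 1 0; 0 0 1]
T2·T1 = [-1 0 0; 1 1 0; 0 0 1]
T3·…·T1 = [-1 0 -6; 1 1 -5; 0 0 1]
det M = -1; M⁻¹ = [-1 0 -6; 1 1 11; 0 0 1]
M⁻¹ · (-23/5, -12/5)ᵀ = (-7/5, 4)ᵀ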